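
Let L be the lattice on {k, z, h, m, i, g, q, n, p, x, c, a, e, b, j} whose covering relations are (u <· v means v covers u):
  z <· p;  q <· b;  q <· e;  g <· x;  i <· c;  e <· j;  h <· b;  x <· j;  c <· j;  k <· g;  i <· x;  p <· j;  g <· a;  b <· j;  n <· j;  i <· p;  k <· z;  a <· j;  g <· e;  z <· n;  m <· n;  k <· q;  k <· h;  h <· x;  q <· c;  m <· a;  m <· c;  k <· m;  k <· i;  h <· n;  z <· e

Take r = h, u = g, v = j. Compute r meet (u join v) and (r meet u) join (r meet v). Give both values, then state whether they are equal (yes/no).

h; h; yes

u join v = j, so r meet (u join v) = h meet j = h.
r meet u = k and r meet v = h, so (r meet u) join (r meet v) = k join h = h.
Equal: yes.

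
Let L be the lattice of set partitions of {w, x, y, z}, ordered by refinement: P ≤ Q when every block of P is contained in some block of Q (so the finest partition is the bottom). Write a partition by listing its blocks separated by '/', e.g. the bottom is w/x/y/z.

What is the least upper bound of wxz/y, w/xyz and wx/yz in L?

The join of wxz/y, w/xyz, wx/yz merges any blocks that overlap across the partitions, giving wxyz.

wxyz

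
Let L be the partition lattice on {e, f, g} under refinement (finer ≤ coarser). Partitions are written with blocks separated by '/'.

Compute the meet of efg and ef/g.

The meet (common refinement) of efg and ef/g intersects blocks pairwise, giving ef/g.

ef/g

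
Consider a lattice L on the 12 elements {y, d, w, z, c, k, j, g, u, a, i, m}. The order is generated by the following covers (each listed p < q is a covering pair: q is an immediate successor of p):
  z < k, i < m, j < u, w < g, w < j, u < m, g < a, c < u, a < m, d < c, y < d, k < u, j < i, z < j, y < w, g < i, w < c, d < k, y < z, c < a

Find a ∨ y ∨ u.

m

Common upper bounds of {a, y, u}: m.
The least among these is m.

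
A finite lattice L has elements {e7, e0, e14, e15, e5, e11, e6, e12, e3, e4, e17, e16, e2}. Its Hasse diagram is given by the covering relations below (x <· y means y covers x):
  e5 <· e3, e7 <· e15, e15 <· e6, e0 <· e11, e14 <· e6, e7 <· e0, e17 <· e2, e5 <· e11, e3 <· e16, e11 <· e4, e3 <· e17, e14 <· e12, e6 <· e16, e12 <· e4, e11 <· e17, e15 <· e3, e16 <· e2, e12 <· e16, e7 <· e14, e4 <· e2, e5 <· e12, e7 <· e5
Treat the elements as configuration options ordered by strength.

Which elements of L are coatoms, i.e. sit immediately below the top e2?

e16, e17, e4

The coatoms are exactly the elements covered by e2: e16, e17, e4.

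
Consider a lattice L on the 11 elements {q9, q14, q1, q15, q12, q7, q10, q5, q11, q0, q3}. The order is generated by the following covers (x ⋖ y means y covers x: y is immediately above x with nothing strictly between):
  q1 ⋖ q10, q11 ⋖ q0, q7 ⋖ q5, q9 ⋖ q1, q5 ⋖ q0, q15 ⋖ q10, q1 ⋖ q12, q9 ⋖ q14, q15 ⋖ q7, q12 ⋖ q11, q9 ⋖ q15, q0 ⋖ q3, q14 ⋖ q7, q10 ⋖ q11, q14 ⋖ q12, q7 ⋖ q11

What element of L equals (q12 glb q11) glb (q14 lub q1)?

q12 ∧ q11 = q12
q14 ∨ q1 = q12
q12 ∧ q12 = q12

q12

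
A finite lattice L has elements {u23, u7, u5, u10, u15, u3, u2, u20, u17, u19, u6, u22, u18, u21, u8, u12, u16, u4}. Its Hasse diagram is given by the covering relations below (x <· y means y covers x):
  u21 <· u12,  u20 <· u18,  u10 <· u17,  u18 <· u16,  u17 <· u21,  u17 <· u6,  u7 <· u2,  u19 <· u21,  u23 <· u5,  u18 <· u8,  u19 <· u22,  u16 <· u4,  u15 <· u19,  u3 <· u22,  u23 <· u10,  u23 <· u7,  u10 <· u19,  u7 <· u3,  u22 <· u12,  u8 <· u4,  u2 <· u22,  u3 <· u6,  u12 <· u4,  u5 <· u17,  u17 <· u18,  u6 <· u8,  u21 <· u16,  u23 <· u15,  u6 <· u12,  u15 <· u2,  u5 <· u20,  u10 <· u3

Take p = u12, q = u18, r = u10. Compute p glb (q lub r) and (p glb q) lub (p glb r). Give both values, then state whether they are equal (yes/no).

q lub r = u18, so p glb (q lub r) = u12 glb u18 = u17.
p glb q = u17 and p glb r = u10, so (p glb q) lub (p glb r) = u17 lub u10 = u17.
Equal: yes.

u17; u17; yes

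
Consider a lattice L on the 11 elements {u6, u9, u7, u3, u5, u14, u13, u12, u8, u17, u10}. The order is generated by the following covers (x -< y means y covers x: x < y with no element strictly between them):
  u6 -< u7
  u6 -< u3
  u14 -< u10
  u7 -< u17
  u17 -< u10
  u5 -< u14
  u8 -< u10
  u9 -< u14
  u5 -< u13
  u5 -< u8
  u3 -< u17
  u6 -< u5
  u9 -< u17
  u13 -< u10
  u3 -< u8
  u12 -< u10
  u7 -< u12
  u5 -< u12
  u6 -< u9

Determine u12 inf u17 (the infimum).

Common lower bounds of {u12, u17}: u6, u7.
The greatest among these is u7.

u7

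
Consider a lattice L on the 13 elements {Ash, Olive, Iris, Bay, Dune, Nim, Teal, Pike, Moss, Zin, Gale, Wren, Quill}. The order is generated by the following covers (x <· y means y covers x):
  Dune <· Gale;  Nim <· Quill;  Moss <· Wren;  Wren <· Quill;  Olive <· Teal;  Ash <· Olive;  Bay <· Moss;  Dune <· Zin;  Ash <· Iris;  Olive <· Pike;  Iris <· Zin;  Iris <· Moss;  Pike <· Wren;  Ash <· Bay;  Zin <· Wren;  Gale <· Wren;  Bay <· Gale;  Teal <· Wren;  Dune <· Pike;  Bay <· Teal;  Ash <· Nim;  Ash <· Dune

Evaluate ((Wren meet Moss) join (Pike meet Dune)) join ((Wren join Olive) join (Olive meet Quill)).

Wren ∧ Moss = Moss
Pike ∧ Dune = Dune
Moss ∨ Dune = Wren
Wren ∨ Olive = Wren
Olive ∧ Quill = Olive
Wren ∨ Olive = Wren
Wren ∨ Wren = Wren

Wren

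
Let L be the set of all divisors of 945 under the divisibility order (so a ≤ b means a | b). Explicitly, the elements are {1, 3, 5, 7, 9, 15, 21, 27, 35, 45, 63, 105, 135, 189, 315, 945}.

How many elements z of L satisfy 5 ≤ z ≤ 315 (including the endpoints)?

6

The interval [5, 315] = {105, 15, 315, 35, 45, 5}, which has 6 elements.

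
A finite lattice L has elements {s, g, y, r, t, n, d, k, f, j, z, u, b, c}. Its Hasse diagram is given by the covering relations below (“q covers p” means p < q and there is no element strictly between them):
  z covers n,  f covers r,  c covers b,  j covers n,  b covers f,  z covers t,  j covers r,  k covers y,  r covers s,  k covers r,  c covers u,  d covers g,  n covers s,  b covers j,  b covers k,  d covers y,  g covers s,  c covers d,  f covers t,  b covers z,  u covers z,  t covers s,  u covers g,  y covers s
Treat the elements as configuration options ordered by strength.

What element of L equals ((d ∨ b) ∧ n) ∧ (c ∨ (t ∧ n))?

n

d ∨ b = c
c ∧ n = n
t ∧ n = s
c ∨ s = c
n ∧ c = n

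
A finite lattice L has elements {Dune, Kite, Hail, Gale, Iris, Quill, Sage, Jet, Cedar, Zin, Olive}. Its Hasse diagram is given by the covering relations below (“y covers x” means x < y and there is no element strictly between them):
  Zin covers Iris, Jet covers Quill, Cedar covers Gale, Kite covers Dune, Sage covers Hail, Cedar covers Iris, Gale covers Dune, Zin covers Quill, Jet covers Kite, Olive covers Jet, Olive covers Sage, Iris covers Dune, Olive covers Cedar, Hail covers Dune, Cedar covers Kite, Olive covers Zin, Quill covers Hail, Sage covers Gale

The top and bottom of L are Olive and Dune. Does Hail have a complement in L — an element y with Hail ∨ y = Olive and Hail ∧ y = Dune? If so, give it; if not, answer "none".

Cedar

Need y with Hail ∨ y = Olive and Hail ∧ y = Dune.
Checking each element gives: Cedar.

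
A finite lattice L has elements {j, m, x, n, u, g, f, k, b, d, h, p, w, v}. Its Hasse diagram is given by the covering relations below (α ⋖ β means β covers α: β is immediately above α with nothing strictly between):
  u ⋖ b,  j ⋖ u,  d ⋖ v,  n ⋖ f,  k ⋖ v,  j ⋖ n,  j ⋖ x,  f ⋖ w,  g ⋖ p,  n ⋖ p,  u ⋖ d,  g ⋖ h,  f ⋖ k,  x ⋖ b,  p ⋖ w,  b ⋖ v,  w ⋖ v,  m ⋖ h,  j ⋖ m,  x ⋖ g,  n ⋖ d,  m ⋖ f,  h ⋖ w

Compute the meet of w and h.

Common lower bounds of {w, h}: g, h, j, m, x.
The greatest among these is h.

h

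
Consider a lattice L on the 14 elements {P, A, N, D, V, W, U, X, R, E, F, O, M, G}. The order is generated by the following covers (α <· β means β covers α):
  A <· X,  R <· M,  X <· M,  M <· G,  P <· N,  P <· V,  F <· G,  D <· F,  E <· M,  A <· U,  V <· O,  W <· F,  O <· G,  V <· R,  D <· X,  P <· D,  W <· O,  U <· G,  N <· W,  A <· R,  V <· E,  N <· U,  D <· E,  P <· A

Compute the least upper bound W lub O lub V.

O

Common upper bounds of {W, O, V}: G, O.
The least among these is O.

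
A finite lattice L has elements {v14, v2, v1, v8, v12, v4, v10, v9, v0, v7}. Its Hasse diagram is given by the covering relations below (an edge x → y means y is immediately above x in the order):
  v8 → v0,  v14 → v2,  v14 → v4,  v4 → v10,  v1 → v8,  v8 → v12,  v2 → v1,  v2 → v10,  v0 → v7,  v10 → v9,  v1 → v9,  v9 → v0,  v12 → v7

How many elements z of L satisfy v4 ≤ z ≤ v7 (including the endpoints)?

The interval [v4, v7] = {v0, v10, v4, v7, v9}, which has 5 elements.

5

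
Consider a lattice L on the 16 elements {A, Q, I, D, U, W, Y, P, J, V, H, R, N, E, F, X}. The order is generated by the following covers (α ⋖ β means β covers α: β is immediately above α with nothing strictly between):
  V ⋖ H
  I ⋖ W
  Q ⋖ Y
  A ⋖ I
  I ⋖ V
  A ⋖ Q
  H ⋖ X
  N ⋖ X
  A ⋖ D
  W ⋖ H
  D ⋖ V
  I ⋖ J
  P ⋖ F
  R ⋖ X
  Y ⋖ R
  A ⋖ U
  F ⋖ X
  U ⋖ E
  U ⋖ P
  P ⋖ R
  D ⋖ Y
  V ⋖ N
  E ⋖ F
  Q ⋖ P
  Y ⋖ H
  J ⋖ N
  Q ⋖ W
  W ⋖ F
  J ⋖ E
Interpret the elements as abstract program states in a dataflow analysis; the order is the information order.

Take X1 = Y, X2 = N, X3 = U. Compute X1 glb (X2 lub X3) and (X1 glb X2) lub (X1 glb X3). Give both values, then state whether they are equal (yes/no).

X2 lub X3 = X, so X1 glb (X2 lub X3) = Y glb X = Y.
X1 glb X2 = D and X1 glb X3 = A, so (X1 glb X2) lub (X1 glb X3) = D lub A = D.
Equal: no.

Y; D; no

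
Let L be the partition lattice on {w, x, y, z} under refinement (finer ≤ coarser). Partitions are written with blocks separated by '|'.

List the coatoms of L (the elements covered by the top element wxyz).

wxy|z, wxz|y, wx|yz, wyz|x, wy|xz, wz|xy, w|xyz

The coatoms are exactly the elements covered by wxyz: wxy|z, wxz|y, wx|yz, wyz|x, wy|xz, wz|xy, w|xyz.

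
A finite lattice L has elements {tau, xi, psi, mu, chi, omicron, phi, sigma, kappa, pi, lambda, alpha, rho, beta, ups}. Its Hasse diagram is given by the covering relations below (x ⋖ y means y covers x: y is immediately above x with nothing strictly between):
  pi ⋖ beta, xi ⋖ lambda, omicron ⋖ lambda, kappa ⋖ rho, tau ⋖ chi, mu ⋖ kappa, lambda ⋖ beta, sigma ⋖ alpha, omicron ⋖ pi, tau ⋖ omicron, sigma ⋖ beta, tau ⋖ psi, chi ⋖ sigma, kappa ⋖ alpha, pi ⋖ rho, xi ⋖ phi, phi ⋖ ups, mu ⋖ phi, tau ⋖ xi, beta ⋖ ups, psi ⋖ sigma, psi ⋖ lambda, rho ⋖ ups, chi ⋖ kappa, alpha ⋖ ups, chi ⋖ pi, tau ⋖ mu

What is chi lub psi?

sigma

Common upper bounds of {chi, psi}: alpha, beta, sigma, ups.
The least among these is sigma.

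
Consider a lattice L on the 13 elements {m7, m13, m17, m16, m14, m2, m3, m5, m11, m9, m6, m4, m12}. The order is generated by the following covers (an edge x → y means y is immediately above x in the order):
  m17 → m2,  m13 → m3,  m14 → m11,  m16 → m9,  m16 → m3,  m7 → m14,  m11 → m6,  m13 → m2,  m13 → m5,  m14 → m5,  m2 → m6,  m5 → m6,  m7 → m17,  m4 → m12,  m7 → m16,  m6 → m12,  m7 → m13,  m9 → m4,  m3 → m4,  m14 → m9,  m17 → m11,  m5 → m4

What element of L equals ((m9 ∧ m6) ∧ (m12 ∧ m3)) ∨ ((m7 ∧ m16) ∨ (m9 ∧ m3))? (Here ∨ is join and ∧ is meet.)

m9 ∧ m6 = m14
m12 ∧ m3 = m3
m14 ∧ m3 = m7
m7 ∧ m16 = m7
m9 ∧ m3 = m16
m7 ∨ m16 = m16
m7 ∨ m16 = m16

m16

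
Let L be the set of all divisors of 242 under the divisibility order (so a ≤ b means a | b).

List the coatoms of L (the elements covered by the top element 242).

121, 22

The coatoms are exactly the elements covered by 242: 121, 22.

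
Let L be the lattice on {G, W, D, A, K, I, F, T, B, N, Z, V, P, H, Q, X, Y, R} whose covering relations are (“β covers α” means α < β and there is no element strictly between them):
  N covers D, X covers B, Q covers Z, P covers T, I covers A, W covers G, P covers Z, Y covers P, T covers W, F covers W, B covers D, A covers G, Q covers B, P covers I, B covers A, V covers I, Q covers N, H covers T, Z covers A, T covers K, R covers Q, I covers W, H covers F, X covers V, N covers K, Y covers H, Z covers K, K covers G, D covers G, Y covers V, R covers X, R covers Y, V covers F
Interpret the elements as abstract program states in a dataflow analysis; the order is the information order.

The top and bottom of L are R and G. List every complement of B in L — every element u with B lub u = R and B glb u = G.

Need u with B ∨ u = R and B ∧ u = G.
Checking each element gives: H, T.

H, T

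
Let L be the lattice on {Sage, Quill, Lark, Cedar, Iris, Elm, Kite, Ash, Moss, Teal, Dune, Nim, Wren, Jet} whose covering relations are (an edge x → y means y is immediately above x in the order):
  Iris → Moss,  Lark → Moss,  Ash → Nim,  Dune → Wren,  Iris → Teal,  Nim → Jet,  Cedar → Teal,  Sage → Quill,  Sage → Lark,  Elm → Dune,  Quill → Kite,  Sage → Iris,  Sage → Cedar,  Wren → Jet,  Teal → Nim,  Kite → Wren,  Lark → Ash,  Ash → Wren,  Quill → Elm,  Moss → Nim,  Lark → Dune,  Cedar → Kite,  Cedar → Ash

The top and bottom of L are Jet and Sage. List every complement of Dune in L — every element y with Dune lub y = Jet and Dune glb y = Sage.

Iris, Teal

Need y with Dune ∨ y = Jet and Dune ∧ y = Sage.
Checking each element gives: Iris, Teal.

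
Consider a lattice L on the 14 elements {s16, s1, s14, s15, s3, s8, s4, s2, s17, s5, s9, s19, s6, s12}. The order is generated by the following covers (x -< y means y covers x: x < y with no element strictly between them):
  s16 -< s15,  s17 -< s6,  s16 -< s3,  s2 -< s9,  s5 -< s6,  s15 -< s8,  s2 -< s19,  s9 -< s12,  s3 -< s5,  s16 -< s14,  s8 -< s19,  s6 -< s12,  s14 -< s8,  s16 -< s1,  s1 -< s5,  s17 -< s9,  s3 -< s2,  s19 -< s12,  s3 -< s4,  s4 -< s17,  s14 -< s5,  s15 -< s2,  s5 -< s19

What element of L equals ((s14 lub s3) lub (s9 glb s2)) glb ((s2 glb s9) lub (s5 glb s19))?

s19

s14 ∨ s3 = s5
s9 ∧ s2 = s2
s5 ∨ s2 = s19
s2 ∧ s9 = s2
s5 ∧ s19 = s5
s2 ∨ s5 = s19
s19 ∧ s19 = s19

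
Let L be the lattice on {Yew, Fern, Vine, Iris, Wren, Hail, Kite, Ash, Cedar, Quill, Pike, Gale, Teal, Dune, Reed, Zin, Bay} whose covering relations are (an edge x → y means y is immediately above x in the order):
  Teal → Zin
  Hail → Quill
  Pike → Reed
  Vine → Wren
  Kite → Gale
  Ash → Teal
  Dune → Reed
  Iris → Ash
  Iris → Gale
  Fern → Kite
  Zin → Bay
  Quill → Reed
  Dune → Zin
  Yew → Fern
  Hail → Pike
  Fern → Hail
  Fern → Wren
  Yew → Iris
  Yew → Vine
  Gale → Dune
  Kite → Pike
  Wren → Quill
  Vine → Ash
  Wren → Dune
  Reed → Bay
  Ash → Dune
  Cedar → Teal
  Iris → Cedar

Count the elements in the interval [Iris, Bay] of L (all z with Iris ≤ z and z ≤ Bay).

9

The interval [Iris, Bay] = {Ash, Bay, Cedar, Dune, Gale, Iris, Reed, Teal, Zin}, which has 9 elements.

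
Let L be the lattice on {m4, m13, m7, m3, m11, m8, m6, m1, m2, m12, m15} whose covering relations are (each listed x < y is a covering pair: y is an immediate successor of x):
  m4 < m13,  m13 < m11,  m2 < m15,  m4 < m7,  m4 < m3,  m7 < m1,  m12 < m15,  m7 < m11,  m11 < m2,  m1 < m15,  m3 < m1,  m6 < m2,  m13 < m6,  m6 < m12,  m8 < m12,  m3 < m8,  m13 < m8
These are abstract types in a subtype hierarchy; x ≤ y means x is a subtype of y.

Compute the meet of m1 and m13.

Common lower bounds of {m1, m13}: m4.
The greatest among these is m4.

m4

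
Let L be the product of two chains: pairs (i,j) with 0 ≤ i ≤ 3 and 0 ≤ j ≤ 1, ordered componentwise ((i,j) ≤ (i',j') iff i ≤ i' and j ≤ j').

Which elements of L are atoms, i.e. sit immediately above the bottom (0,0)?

The atoms are exactly the elements that cover (0,0): (0,1), (1,0).

(0,1), (1,0)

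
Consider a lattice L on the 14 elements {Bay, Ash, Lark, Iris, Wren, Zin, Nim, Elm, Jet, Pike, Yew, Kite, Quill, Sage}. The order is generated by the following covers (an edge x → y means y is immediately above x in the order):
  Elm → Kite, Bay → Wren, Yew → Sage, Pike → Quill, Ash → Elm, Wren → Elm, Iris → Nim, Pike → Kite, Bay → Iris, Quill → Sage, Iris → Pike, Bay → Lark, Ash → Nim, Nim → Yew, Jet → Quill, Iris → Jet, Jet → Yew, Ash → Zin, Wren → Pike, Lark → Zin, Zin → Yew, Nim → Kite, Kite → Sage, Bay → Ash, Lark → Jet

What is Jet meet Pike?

Iris

Common lower bounds of {Jet, Pike}: Bay, Iris.
The greatest among these is Iris.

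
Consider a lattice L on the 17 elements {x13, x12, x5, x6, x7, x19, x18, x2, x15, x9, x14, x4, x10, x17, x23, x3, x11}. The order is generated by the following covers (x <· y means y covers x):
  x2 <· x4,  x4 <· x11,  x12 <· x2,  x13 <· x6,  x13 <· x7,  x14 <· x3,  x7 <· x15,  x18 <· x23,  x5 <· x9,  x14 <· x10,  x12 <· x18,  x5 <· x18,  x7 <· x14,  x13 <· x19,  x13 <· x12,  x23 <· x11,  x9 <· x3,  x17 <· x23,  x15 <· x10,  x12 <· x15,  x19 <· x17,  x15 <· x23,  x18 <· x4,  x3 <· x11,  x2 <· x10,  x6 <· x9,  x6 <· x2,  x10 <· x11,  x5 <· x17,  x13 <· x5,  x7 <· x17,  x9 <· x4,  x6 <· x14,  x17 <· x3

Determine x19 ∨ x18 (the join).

Common upper bounds of {x19, x18}: x11, x23.
The least among these is x23.

x23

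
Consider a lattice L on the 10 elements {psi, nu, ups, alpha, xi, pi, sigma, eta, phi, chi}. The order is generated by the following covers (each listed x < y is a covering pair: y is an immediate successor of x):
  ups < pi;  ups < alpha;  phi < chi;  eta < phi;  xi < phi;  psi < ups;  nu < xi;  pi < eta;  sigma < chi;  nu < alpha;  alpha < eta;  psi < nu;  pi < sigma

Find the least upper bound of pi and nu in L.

Common upper bounds of {pi, nu}: chi, eta, phi.
The least among these is eta.

eta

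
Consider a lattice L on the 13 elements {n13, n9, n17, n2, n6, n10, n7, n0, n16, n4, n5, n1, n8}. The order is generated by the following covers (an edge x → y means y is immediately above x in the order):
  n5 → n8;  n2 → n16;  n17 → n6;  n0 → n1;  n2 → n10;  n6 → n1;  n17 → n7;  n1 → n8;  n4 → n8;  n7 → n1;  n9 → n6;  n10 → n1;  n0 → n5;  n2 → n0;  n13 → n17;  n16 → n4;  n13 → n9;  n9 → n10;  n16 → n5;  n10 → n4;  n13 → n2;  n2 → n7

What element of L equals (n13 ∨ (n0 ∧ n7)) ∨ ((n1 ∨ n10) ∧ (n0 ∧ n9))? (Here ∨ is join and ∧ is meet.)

n2

n0 ∧ n7 = n2
n13 ∨ n2 = n2
n1 ∨ n10 = n1
n0 ∧ n9 = n13
n1 ∧ n13 = n13
n2 ∨ n13 = n2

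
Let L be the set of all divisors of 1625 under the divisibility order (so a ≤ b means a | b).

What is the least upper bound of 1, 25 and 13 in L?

Common upper bounds of {1, 25, 13}: 1625, 325.
The least among these is 325.

325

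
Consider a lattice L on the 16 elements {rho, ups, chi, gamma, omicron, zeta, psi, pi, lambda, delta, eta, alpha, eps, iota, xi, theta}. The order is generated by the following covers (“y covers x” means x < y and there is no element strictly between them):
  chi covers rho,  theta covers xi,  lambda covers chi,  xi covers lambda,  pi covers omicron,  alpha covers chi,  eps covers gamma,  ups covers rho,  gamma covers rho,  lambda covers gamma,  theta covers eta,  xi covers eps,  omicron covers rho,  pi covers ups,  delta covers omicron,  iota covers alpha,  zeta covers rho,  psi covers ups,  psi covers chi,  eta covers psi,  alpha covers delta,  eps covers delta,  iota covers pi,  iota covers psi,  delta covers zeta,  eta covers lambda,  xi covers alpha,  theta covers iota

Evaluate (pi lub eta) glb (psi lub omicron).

pi ∨ eta = theta
psi ∨ omicron = iota
theta ∧ iota = iota

iota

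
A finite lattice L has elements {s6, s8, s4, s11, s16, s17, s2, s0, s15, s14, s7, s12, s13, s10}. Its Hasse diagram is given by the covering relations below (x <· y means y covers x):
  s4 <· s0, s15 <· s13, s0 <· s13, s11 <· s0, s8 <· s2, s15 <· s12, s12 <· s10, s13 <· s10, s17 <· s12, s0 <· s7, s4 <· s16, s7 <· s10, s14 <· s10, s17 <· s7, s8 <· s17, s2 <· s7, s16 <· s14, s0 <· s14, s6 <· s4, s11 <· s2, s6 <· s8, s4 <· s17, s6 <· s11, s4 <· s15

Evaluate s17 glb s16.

s4

s17 ∧ s16 = s4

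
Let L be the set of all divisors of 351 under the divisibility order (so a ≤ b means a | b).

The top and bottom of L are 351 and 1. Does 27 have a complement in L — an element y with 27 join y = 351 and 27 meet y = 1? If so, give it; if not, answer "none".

13

Need y with 27 ∨ y = 351 and 27 ∧ y = 1.
Checking each element gives: 13.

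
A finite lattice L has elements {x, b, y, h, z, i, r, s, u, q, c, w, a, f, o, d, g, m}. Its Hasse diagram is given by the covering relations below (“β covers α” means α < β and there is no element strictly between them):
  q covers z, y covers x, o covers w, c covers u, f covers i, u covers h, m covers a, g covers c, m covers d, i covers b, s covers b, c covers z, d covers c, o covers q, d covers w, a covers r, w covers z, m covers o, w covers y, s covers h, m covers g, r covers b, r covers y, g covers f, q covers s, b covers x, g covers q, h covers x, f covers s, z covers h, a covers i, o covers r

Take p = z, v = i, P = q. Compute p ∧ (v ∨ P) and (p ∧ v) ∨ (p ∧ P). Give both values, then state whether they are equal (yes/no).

v ∨ P = g, so p ∧ (v ∨ P) = z ∧ g = z.
p ∧ v = x and p ∧ P = z, so (p ∧ v) ∨ (p ∧ P) = x ∨ z = z.
Equal: yes.

z; z; yes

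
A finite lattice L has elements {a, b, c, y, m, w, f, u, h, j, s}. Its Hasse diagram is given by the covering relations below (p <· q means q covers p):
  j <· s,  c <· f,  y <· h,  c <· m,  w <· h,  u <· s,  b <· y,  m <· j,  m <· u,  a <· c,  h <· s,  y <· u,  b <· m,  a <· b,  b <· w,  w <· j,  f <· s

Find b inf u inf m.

b

Common lower bounds of {b, u, m}: a, b.
The greatest among these is b.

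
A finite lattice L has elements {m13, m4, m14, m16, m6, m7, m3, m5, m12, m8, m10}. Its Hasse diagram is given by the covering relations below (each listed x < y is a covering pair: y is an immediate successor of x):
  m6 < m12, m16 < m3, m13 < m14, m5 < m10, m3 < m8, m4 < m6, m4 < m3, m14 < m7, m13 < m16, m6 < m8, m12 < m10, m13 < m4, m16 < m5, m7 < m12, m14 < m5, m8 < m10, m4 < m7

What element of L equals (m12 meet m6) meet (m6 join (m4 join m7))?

m12 ∧ m6 = m6
m4 ∨ m7 = m7
m6 ∨ m7 = m12
m6 ∧ m12 = m6

m6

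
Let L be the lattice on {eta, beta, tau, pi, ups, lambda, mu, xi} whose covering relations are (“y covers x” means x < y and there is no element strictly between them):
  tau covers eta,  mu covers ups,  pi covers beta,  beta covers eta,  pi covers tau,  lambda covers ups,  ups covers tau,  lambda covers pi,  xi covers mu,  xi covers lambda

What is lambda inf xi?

Common lower bounds of {lambda, xi}: beta, eta, lambda, pi, tau, ups.
The greatest among these is lambda.

lambda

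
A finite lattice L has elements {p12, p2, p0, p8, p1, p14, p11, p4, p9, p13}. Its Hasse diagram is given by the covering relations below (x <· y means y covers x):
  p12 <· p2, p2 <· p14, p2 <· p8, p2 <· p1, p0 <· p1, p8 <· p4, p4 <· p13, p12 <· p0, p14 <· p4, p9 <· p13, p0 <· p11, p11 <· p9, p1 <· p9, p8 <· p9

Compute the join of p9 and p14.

p13

Common upper bounds of {p9, p14}: p13.
The least among these is p13.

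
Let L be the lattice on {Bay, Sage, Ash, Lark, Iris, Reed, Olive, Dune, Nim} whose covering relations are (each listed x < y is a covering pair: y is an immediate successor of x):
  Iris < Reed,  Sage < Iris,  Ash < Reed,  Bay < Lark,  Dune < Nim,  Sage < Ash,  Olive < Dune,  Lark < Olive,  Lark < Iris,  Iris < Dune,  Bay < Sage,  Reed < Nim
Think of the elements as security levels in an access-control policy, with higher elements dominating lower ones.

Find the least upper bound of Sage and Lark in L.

Common upper bounds of {Sage, Lark}: Dune, Iris, Nim, Reed.
The least among these is Iris.

Iris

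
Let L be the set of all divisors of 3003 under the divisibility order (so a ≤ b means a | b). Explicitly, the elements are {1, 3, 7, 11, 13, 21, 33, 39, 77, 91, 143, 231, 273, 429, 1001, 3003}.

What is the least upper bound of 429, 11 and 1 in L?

In the divisibility order, the join is the least common multiple: lcm(429, 11, 1) = 429.

429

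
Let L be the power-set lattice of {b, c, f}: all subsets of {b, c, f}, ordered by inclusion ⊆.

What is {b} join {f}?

{b,f}

Common upper bounds of {{b}, {f}}: {b,c,f}, {b,f}.
The least among these is {b,f}.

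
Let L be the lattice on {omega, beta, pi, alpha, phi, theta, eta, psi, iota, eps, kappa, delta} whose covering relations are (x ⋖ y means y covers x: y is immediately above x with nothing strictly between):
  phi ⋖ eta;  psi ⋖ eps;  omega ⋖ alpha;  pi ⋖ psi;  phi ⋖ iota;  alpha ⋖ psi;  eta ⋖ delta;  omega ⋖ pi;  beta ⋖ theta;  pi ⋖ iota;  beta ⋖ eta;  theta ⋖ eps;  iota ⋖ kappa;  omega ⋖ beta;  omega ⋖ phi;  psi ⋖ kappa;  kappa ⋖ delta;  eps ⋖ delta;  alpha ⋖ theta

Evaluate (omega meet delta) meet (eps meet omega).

omega

omega ∧ delta = omega
eps ∧ omega = omega
omega ∧ omega = omega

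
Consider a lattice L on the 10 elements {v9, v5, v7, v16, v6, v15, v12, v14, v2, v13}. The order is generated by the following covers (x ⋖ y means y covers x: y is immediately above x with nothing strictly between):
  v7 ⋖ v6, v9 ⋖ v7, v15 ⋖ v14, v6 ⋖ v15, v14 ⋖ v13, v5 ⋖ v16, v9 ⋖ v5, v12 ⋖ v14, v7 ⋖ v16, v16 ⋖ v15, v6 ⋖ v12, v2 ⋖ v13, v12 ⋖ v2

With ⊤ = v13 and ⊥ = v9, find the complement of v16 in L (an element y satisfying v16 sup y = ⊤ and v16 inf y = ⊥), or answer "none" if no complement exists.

For every candidate y, either v16 ∨ y ≠ v13 or v16 ∧ y ≠ v9; no complement exists.

none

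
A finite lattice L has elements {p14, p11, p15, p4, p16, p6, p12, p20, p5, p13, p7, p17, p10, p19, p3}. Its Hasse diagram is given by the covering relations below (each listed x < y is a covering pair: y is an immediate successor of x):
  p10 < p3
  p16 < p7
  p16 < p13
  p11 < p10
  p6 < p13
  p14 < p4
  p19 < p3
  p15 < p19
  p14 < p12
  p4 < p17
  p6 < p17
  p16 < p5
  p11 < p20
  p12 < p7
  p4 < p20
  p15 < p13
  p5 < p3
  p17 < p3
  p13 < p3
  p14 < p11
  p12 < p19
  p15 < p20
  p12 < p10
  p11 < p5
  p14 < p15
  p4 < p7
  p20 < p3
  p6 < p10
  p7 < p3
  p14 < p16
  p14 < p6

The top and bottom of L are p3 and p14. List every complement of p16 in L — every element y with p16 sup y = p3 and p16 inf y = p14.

Need y with p16 ∨ y = p3 and p16 ∧ y = p14.
Checking each element gives: p10, p17, p19, p20.

p10, p17, p19, p20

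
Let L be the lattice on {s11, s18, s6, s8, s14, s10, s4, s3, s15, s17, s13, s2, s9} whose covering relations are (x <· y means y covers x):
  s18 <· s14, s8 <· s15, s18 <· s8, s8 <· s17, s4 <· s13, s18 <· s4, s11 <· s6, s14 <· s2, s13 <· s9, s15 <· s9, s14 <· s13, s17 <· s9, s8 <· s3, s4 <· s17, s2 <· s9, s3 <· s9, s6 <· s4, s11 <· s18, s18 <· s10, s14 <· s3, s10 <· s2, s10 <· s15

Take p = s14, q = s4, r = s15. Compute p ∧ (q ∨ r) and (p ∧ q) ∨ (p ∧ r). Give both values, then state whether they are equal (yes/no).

q ∨ r = s9, so p ∧ (q ∨ r) = s14 ∧ s9 = s14.
p ∧ q = s18 and p ∧ r = s18, so (p ∧ q) ∨ (p ∧ r) = s18 ∨ s18 = s18.
Equal: no.

s14; s18; no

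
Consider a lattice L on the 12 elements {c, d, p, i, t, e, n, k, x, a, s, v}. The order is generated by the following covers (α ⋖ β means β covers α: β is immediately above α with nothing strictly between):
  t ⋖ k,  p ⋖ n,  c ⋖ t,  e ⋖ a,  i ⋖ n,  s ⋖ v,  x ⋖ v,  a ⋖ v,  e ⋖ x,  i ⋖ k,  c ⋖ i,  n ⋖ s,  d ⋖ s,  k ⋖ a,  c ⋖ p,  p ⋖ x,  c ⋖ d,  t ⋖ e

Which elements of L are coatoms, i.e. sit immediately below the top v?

The coatoms are exactly the elements covered by v: a, s, x.

a, s, x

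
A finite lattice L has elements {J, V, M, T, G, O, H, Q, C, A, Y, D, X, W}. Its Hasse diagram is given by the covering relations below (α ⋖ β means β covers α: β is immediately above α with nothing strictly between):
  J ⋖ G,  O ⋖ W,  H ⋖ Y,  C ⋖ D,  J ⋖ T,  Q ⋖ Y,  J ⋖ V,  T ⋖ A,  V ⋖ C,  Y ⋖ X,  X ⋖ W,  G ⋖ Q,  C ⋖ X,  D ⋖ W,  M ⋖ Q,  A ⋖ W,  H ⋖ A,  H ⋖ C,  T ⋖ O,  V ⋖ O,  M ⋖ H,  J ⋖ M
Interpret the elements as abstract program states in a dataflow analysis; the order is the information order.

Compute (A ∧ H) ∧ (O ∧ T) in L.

A ∧ H = H
O ∧ T = T
H ∧ T = J

J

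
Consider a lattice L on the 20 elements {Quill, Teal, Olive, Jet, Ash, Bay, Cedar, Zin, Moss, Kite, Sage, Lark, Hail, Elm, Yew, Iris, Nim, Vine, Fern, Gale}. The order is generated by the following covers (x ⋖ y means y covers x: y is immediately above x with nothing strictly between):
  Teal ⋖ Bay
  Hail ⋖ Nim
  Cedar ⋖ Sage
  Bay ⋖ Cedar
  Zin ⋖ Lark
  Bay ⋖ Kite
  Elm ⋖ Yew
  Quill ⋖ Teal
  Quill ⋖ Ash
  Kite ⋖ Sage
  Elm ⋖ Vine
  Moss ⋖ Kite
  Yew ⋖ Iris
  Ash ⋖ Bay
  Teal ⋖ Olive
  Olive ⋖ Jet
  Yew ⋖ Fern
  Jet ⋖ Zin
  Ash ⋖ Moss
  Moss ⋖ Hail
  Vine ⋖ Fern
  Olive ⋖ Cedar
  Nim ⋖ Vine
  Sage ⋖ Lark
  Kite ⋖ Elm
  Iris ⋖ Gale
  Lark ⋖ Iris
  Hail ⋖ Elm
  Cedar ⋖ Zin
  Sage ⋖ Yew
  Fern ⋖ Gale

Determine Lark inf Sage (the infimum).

Common lower bounds of {Lark, Sage}: Ash, Bay, Cedar, Kite, Moss, Olive, Quill, Sage, Teal.
The greatest among these is Sage.

Sage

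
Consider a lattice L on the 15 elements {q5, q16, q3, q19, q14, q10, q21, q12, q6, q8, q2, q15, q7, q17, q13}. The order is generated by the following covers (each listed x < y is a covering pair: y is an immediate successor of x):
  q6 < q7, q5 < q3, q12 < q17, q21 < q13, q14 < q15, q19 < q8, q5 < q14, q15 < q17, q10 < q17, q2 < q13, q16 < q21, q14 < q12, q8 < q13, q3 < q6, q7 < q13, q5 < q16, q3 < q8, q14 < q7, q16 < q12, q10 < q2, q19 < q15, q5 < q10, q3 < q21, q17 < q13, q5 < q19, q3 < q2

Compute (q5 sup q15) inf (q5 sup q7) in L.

q5 ∨ q15 = q15
q5 ∨ q7 = q7
q15 ∧ q7 = q14

q14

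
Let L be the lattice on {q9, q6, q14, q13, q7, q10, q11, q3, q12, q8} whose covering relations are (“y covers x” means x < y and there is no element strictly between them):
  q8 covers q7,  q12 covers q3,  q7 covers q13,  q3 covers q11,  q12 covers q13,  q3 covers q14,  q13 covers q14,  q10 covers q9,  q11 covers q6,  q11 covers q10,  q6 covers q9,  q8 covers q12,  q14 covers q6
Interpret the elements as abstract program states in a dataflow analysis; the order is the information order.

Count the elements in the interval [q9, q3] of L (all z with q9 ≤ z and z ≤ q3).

6

The interval [q9, q3] = {q10, q11, q14, q3, q6, q9}, which has 6 elements.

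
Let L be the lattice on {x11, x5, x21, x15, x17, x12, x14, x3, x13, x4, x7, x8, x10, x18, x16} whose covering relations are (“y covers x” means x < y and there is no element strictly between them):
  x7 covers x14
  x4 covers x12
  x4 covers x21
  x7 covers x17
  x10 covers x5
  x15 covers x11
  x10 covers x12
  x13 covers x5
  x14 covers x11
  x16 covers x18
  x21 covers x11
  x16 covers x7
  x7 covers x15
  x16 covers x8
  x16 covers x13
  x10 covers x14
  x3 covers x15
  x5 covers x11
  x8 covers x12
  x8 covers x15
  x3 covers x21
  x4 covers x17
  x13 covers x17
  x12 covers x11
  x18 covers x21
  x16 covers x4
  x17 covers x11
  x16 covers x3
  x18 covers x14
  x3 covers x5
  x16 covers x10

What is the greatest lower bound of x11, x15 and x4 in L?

Common lower bounds of {x11, x15, x4}: x11.
The greatest among these is x11.

x11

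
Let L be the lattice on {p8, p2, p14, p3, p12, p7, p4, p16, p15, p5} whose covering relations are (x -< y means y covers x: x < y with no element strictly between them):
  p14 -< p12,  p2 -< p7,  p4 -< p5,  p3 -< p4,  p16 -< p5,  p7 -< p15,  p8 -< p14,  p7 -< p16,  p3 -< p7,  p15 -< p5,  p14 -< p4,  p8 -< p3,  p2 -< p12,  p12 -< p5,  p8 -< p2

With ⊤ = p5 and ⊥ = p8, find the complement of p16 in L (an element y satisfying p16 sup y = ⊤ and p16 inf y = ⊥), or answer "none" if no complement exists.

p14

Need y with p16 ∨ y = p5 and p16 ∧ y = p8.
Checking each element gives: p14.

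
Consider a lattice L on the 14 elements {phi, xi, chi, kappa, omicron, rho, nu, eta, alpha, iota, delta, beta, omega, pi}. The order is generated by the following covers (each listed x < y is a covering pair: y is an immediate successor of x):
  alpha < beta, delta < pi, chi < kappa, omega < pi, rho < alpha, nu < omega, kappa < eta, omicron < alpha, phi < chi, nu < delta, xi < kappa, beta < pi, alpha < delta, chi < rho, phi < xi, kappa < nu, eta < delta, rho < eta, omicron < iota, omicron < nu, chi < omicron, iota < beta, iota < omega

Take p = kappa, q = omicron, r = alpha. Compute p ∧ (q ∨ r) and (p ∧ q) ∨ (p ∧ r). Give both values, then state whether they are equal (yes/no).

chi; chi; yes

q ∨ r = alpha, so p ∧ (q ∨ r) = kappa ∧ alpha = chi.
p ∧ q = chi and p ∧ r = chi, so (p ∧ q) ∨ (p ∧ r) = chi ∨ chi = chi.
Equal: yes.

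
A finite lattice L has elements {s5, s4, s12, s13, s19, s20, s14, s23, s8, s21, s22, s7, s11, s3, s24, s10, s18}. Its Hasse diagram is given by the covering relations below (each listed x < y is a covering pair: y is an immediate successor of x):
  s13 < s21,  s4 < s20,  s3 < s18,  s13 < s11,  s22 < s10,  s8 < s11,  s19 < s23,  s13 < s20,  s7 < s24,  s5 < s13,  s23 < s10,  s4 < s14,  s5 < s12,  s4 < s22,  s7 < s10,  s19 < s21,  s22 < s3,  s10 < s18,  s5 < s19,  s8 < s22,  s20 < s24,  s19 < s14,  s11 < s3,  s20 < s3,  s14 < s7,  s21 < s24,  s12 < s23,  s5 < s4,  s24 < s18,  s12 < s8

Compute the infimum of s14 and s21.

s19

Common lower bounds of {s14, s21}: s19, s5.
The greatest among these is s19.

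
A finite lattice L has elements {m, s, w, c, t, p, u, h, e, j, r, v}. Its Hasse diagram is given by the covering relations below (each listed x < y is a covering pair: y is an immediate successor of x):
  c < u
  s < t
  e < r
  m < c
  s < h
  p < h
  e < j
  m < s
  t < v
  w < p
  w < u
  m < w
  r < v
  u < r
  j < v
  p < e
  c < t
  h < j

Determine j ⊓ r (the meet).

e

Common lower bounds of {j, r}: e, m, p, w.
The greatest among these is e.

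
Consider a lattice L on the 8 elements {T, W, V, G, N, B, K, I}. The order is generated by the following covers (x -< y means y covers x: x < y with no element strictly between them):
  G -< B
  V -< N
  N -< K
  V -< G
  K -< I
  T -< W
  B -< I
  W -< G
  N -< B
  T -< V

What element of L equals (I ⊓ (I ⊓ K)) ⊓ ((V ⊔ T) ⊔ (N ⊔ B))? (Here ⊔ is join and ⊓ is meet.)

I ∧ K = K
I ∧ K = K
V ∨ T = V
N ∨ B = B
V ∨ B = B
K ∧ B = N

N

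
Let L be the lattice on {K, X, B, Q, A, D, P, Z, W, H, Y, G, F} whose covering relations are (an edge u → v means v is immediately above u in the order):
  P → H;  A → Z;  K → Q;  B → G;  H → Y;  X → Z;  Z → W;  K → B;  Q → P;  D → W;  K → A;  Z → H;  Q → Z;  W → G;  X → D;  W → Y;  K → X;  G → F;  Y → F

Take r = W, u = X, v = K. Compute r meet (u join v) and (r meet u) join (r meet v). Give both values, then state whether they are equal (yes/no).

X; X; yes

u join v = X, so r meet (u join v) = W meet X = X.
r meet u = X and r meet v = K, so (r meet u) join (r meet v) = X join K = X.
Equal: yes.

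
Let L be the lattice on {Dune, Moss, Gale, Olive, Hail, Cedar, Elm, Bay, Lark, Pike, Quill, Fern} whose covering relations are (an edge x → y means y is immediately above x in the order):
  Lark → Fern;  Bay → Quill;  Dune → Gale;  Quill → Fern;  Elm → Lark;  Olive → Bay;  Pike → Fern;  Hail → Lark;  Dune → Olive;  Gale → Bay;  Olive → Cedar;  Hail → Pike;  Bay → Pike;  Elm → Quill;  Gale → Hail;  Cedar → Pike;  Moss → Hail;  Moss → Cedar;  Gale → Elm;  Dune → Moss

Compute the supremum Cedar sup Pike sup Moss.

Common upper bounds of {Cedar, Pike, Moss}: Fern, Pike.
The least among these is Pike.

Pike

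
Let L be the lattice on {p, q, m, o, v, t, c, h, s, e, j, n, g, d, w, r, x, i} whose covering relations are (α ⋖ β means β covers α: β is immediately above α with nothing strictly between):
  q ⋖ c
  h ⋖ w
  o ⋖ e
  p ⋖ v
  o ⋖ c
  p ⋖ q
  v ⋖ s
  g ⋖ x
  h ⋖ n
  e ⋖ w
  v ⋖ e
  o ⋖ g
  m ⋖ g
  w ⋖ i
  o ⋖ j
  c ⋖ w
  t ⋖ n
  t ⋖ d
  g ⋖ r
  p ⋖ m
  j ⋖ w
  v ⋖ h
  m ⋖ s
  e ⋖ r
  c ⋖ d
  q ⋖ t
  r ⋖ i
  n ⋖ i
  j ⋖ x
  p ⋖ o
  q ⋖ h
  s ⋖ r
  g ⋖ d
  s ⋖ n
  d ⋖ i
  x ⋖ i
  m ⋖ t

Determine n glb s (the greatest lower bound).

Common lower bounds of {n, s}: m, p, s, v.
The greatest among these is s.

s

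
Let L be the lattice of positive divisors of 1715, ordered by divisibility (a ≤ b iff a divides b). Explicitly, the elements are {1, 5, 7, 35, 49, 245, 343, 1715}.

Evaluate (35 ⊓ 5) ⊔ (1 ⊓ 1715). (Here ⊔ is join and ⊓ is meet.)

35 ∧ 5 = 5
1 ∧ 1715 = 1
5 ∨ 1 = 5

5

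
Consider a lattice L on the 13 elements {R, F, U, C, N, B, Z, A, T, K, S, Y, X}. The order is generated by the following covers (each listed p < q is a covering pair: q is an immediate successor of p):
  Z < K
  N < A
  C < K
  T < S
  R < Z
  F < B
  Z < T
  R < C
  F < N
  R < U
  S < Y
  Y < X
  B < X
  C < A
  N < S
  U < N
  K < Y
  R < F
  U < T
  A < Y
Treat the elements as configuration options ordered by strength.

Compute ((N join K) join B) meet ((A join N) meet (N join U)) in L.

N

N ∨ K = Y
Y ∨ B = X
A ∨ N = A
N ∨ U = N
A ∧ N = N
X ∧ N = N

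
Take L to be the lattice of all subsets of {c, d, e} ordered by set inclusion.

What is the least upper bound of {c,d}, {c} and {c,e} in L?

{c,d,e}

Under ⊆, join is union: {c,d} ∪ {c} ∪ {c,e} = {c,d,e}.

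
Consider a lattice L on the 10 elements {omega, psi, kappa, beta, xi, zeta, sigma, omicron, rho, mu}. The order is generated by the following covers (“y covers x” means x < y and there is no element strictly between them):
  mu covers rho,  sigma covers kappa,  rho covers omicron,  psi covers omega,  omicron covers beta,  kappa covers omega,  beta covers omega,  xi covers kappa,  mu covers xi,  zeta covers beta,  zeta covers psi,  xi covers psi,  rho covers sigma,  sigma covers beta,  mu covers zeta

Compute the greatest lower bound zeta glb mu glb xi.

Common lower bounds of {zeta, mu, xi}: omega, psi.
The greatest among these is psi.

psi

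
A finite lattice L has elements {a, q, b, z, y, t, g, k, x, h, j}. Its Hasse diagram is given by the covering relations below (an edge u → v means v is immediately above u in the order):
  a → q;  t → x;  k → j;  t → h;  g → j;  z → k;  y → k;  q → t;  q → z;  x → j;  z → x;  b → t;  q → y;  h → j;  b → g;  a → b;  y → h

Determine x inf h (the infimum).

Common lower bounds of {x, h}: a, b, q, t.
The greatest among these is t.

t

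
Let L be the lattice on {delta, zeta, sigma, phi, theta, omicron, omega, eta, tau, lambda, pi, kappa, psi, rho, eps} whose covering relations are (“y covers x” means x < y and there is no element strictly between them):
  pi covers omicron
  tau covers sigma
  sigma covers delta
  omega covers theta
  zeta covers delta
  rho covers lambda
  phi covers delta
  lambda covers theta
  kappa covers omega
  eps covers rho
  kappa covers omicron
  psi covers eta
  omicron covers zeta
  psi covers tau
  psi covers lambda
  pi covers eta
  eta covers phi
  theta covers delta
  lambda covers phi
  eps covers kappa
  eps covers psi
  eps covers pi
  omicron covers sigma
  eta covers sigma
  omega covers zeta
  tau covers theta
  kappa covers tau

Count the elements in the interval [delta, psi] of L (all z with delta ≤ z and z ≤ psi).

8

The interval [delta, psi] = {delta, eta, lambda, phi, psi, sigma, tau, theta}, which has 8 elements.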